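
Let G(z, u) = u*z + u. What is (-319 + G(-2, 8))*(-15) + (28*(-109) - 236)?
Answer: 1617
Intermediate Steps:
G(z, u) = u + u*z
(-319 + G(-2, 8))*(-15) + (28*(-109) - 236) = (-319 + 8*(1 - 2))*(-15) + (28*(-109) - 236) = (-319 + 8*(-1))*(-15) + (-3052 - 236) = (-319 - 8)*(-15) - 3288 = -327*(-15) - 3288 = 4905 - 3288 = 1617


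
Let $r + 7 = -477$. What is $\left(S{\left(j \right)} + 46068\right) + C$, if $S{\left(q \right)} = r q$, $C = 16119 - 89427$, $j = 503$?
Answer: $-270692$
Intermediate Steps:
$r = -484$ ($r = -7 - 477 = -484$)
$C = -73308$
$S{\left(q \right)} = - 484 q$
$\left(S{\left(j \right)} + 46068\right) + C = \left(\left(-484\right) 503 + 46068\right) - 73308 = \left(-243452 + 46068\right) - 73308 = -197384 - 73308 = -270692$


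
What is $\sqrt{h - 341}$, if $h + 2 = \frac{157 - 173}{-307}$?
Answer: $\frac{i \sqrt{32322495}}{307} \approx 18.519 i$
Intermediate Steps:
$h = - \frac{598}{307}$ ($h = -2 + \frac{157 - 173}{-307} = -2 - - \frac{16}{307} = -2 + \frac{16}{307} = - \frac{598}{307} \approx -1.9479$)
$\sqrt{h - 341} = \sqrt{- \frac{598}{307} - 341} = \sqrt{- \frac{105285}{307}} = \frac{i \sqrt{32322495}}{307}$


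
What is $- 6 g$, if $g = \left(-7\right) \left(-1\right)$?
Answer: $-42$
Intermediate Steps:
$g = 7$
$- 6 g = \left(-6\right) 7 = -42$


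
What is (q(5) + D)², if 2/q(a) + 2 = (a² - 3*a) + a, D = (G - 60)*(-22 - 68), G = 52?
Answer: 87647044/169 ≈ 5.1862e+5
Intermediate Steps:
D = 720 (D = (52 - 60)*(-22 - 68) = -8*(-90) = 720)
q(a) = 2/(-2 + a² - 2*a) (q(a) = 2/(-2 + ((a² - 3*a) + a)) = 2/(-2 + (a² - 2*a)) = 2/(-2 + a² - 2*a))
(q(5) + D)² = (2/(-2 + 5² - 2*5) + 720)² = (2/(-2 + 25 - 10) + 720)² = (2/13 + 720)² = (9362/13)² = 87647044/169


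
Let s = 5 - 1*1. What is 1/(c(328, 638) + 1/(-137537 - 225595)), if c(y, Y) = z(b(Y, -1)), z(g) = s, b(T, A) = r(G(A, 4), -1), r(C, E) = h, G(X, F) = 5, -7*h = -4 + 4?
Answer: 363132/1452527 ≈ 0.25000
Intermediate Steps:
h = 0 (h = -(-4 + 4)/7 = -⅐*0 = 0)
r(C, E) = 0
b(T, A) = 0
s = 4 (s = 5 - 1 = 4)
z(g) = 4
c(y, Y) = 4
1/(c(328, 638) + 1/(-137537 - 225595)) = 1/(4 + 1/(-137537 - 225595)) = 1/(4 + 1/(-363132)) = 1/(4 - 1/363132) = 1/(1452527/363132) = 363132/1452527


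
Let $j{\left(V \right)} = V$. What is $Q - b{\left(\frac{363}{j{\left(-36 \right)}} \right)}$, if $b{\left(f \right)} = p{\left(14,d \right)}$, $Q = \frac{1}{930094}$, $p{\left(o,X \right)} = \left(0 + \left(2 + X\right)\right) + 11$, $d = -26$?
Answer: $\frac{12091223}{930094} \approx 13.0$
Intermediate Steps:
$p{\left(o,X \right)} = 13 + X$ ($p{\left(o,X \right)} = \left(2 + X\right) + 11 = 13 + X$)
$Q = \frac{1}{930094} \approx 1.0752 \cdot 10^{-6}$
$b{\left(f \right)} = -13$ ($b{\left(f \right)} = 13 - 26 = -13$)
$Q - b{\left(\frac{363}{j{\left(-36 \right)}} \right)} = \frac{1}{930094} - -13 = \frac{1}{930094} + 13 = \frac{12091223}{930094}$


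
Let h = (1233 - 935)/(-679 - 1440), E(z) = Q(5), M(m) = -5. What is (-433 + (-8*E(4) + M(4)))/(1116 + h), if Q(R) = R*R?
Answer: -675961/1182253 ≈ -0.57176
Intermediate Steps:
Q(R) = R**2
E(z) = 25 (E(z) = 5**2 = 25)
h = -298/2119 (h = 298/(-2119) = 298*(-1/2119) = -298/2119 ≈ -0.14063)
(-433 + (-8*E(4) + M(4)))/(1116 + h) = (-433 + (-8*25 - 5))/(1116 - 298/2119) = (-433 + (-200 - 5))/(2364506/2119) = (-433 - 205)*(2119/2364506) = -638*2119/2364506 = -675961/1182253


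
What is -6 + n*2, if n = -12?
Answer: -30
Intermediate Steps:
-6 + n*2 = -6 - 12*2 = -6 - 24 = -30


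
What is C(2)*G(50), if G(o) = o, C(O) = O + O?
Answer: 200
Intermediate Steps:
C(O) = 2*O
C(2)*G(50) = (2*2)*50 = 4*50 = 200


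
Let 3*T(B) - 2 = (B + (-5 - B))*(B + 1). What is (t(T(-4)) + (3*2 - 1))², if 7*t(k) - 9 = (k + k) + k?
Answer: 3721/49 ≈ 75.939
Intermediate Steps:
T(B) = -1 - 5*B/3 (T(B) = ⅔ + ((B + (-5 - B))*(B + 1))/3 = ⅔ + (-5*(1 + B))/3 = ⅔ + (-5 - 5*B)/3 = ⅔ + (-5/3 - 5*B/3) = -1 - 5*B/3)
t(k) = 9/7 + 3*k/7 (t(k) = 9/7 + ((k + k) + k)/7 = 9/7 + (2*k + k)/7 = 9/7 + (3*k)/7 = 9/7 + 3*k/7)
(t(T(-4)) + (3*2 - 1))² = ((9/7 + 3*(-1 - 5/3*(-4))/7) + (3*2 - 1))² = ((9/7 + 3*(-1 + 20/3)/7) + (6 - 1))² = ((9/7 + (3/7)*(17/3)) + 5)² = ((9/7 + 17/7) + 5)² = (26/7 + 5)² = (61/7)² = 3721/49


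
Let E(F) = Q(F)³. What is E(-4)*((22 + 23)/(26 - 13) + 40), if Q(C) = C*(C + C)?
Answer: 18513920/13 ≈ 1.4241e+6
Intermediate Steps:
Q(C) = 2*C² (Q(C) = C*(2*C) = 2*C²)
E(F) = 8*F⁶ (E(F) = (2*F²)³ = 8*F⁶)
E(-4)*((22 + 23)/(26 - 13) + 40) = (8*(-4)⁶)*((22 + 23)/(26 - 13) + 40) = (8*4096)*(45/13 + 40) = 32768*(45*(1/13) + 40) = 32768*(45/13 + 40) = 32768*(565/13) = 18513920/13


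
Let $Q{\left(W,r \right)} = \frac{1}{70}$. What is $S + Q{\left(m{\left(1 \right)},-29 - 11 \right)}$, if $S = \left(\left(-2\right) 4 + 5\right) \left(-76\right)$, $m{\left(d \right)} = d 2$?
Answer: $\frac{15961}{70} \approx 228.01$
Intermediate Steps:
$m{\left(d \right)} = 2 d$
$Q{\left(W,r \right)} = \frac{1}{70}$
$S = 228$ ($S = \left(-8 + 5\right) \left(-76\right) = \left(-3\right) \left(-76\right) = 228$)
$S + Q{\left(m{\left(1 \right)},-29 - 11 \right)} = 228 + \frac{1}{70} = \frac{15961}{70}$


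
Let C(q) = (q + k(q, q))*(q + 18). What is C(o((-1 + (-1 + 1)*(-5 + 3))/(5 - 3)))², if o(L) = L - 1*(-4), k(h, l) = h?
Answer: 90601/4 ≈ 22650.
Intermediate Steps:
o(L) = 4 + L (o(L) = L + 4 = 4 + L)
C(q) = 2*q*(18 + q) (C(q) = (q + q)*(q + 18) = (2*q)*(18 + q) = 2*q*(18 + q))
C(o((-1 + (-1 + 1)*(-5 + 3))/(5 - 3)))² = (2*(4 + (-1 + (-1 + 1)*(-5 + 3))/(5 - 3))*(18 + (4 + (-1 + (-1 + 1)*(-5 + 3))/(5 - 3))))² = (2*(4 + (-1 + 0*(-2))/2)*(18 + (4 + (-1 + 0*(-2))/2)))² = (2*(4 + (-1 + 0)*(½))*(18 + (4 + (-1 + 0)*(½))))² = (2*(4 - 1*½)*(18 + (4 - 1*½)))² = (2*(4 - ½)*(18 + (4 - ½)))² = (2*(7/2)*(18 + 7/2))² = (2*(7/2)*(43/2))² = (301/2)² = 90601/4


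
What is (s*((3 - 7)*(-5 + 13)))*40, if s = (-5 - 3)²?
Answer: -81920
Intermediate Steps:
s = 64 (s = (-8)² = 64)
(s*((3 - 7)*(-5 + 13)))*40 = (64*((3 - 7)*(-5 + 13)))*40 = (64*(-4*8))*40 = (64*(-32))*40 = -2048*40 = -81920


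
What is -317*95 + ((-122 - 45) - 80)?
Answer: -30362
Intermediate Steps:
-317*95 + ((-122 - 45) - 80) = -30115 + (-167 - 80) = -30115 - 247 = -30362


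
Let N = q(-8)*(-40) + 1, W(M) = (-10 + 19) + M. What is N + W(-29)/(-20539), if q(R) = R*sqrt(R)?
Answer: 20559/20539 + 640*I*sqrt(2) ≈ 1.001 + 905.1*I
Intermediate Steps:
W(M) = 9 + M
q(R) = R**(3/2)
N = 1 + 640*I*sqrt(2) (N = (-8)**(3/2)*(-40) + 1 = -16*I*sqrt(2)*(-40) + 1 = 640*I*sqrt(2) + 1 = 1 + 640*I*sqrt(2) ≈ 1.0 + 905.1*I)
N + W(-29)/(-20539) = (1 + 640*I*sqrt(2)) + (9 - 29)/(-20539) = (1 + 640*I*sqrt(2)) - 20*(-1/20539) = (1 + 640*I*sqrt(2)) + 20/20539 = 20559/20539 + 640*I*sqrt(2)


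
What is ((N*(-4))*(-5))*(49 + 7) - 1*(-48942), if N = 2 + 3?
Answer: 54542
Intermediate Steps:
N = 5
((N*(-4))*(-5))*(49 + 7) - 1*(-48942) = ((5*(-4))*(-5))*(49 + 7) - 1*(-48942) = -20*(-5)*56 + 48942 = 100*56 + 48942 = 5600 + 48942 = 54542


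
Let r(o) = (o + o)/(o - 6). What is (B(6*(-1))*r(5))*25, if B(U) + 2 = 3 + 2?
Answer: -750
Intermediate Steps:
r(o) = 2*o/(-6 + o) (r(o) = (2*o)/(-6 + o) = 2*o/(-6 + o))
B(U) = 3 (B(U) = -2 + (3 + 2) = -2 + 5 = 3)
(B(6*(-1))*r(5))*25 = (3*(2*5/(-6 + 5)))*25 = (3*(2*5/(-1)))*25 = (3*(2*5*(-1)))*25 = (3*(-10))*25 = -30*25 = -750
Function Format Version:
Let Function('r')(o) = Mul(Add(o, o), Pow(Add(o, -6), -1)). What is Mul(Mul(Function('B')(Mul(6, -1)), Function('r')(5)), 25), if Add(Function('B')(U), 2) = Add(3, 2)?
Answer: -750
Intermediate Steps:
Function('r')(o) = Mul(2, o, Pow(Add(-6, o), -1)) (Function('r')(o) = Mul(Mul(2, o), Pow(Add(-6, o), -1)) = Mul(2, o, Pow(Add(-6, o), -1)))
Function('B')(U) = 3 (Function('B')(U) = Add(-2, Add(3, 2)) = Add(-2, 5) = 3)
Mul(Mul(Function('B')(Mul(6, -1)), Function('r')(5)), 25) = Mul(Mul(3, Mul(2, 5, Pow(Add(-6, 5), -1))), 25) = Mul(Mul(3, Mul(2, 5, Pow(-1, -1))), 25) = Mul(Mul(3, Mul(2, 5, -1)), 25) = Mul(Mul(3, -10), 25) = Mul(-30, 25) = -750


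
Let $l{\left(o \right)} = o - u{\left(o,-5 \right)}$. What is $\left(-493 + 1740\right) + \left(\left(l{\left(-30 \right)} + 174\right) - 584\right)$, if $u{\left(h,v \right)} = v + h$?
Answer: $842$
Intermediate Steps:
$u{\left(h,v \right)} = h + v$
$l{\left(o \right)} = 5$ ($l{\left(o \right)} = o - \left(o - 5\right) = o - \left(-5 + o\right) = 5$)
$\left(-493 + 1740\right) + \left(\left(l{\left(-30 \right)} + 174\right) - 584\right) = \left(-493 + 1740\right) + \left(\left(5 + 174\right) - 584\right) = 1247 + \left(179 - 584\right) = 1247 - 405 = 842$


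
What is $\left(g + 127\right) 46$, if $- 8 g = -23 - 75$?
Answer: $\frac{12811}{2} \approx 6405.5$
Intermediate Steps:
$g = \frac{49}{4}$ ($g = - \frac{-23 - 75}{8} = \left(- \frac{1}{8}\right) \left(-98\right) = \frac{49}{4} \approx 12.25$)
$\left(g + 127\right) 46 = \left(\frac{49}{4} + 127\right) 46 = \frac{557}{4} \cdot 46 = \frac{12811}{2}$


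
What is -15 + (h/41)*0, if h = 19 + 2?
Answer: -15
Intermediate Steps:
h = 21
-15 + (h/41)*0 = -15 + (21/41)*0 = -15 + 0 = -15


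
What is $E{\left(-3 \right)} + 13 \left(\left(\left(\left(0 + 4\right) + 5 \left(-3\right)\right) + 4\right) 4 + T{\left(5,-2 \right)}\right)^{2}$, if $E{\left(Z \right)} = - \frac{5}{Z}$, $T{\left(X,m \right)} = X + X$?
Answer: $\frac{12641}{3} \approx 4213.7$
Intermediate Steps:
$T{\left(X,m \right)} = 2 X$
$E{\left(-3 \right)} + 13 \left(\left(\left(\left(0 + 4\right) + 5 \left(-3\right)\right) + 4\right) 4 + T{\left(5,-2 \right)}\right)^{2} = - \frac{5}{-3} + 13 \left(\left(\left(\left(0 + 4\right) + 5 \left(-3\right)\right) + 4\right) 4 + 2 \cdot 5\right)^{2} = \left(-5\right) \left(- \frac{1}{3}\right) + 13 \left(\left(\left(4 - 15\right) + 4\right) 4 + 10\right)^{2} = \frac{5}{3} + 13 \left(\left(-11 + 4\right) 4 + 10\right)^{2} = \frac{5}{3} + 13 \left(\left(-7\right) 4 + 10\right)^{2} = \frac{5}{3} + 13 \left(-28 + 10\right)^{2} = \frac{5}{3} + 13 \left(-18\right)^{2} = \frac{5}{3} + 13 \cdot 324 = \frac{5}{3} + 4212 = \frac{12641}{3}$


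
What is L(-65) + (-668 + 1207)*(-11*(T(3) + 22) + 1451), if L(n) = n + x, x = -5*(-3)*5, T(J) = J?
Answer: 633874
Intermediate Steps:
x = 75 (x = 15*5 = 75)
L(n) = 75 + n (L(n) = n + 75 = 75 + n)
L(-65) + (-668 + 1207)*(-11*(T(3) + 22) + 1451) = (75 - 65) + (-668 + 1207)*(-11*(3 + 22) + 1451) = 10 + 539*(-11*25 + 1451) = 10 + 539*(-275 + 1451) = 10 + 539*1176 = 10 + 633864 = 633874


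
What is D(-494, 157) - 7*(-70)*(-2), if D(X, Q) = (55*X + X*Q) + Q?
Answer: -105551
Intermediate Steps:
D(X, Q) = Q + 55*X + Q*X (D(X, Q) = (55*X + Q*X) + Q = Q + 55*X + Q*X)
D(-494, 157) - 7*(-70)*(-2) = (157 + 55*(-494) + 157*(-494)) - 7*(-70)*(-2) = (157 - 27170 - 77558) + 490*(-2) = -104571 - 980 = -105551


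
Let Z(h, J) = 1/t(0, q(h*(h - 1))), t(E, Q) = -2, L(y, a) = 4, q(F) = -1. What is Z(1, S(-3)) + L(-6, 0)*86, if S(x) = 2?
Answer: 687/2 ≈ 343.50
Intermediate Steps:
Z(h, J) = -½ (Z(h, J) = 1/(-2) = -½)
Z(1, S(-3)) + L(-6, 0)*86 = -½ + 4*86 = -½ + 344 = 687/2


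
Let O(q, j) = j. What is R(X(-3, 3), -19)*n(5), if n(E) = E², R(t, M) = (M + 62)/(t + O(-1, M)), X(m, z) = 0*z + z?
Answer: -1075/16 ≈ -67.188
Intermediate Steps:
X(m, z) = z (X(m, z) = 0 + z = z)
R(t, M) = (62 + M)/(M + t) (R(t, M) = (M + 62)/(t + M) = (62 + M)/(M + t))
R(X(-3, 3), -19)*n(5) = ((62 - 19)/(-19 + 3))*5² = (43/(-16))*25 = -1/16*43*25 = -43/16*25 = -1075/16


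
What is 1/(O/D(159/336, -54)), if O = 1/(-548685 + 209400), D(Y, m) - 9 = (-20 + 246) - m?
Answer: -98053365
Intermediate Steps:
D(Y, m) = 235 - m (D(Y, m) = 9 + ((-20 + 246) - m) = 9 + (226 - m) = 235 - m)
O = -1/339285 (O = 1/(-339285) = -1/339285 ≈ -2.9474e-6)
1/(O/D(159/336, -54)) = 1/(-1/(339285*(235 - 1*(-54)))) = 1/(-1/(339285*(235 + 54))) = 1/(-1/339285/289) = 1/(-1/339285*1/289) = 1/(-1/98053365) = -98053365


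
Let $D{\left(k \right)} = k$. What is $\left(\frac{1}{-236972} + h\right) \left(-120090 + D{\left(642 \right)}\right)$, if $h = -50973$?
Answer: $\frac{360708286731534}{59243} \approx 6.0886 \cdot 10^{9}$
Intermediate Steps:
$\left(\frac{1}{-236972} + h\right) \left(-120090 + D{\left(642 \right)}\right) = \left(\frac{1}{-236972} - 50973\right) \left(-120090 + 642\right) = \left(- \frac{1}{236972} - 50973\right) \left(-119448\right) = \left(- \frac{12079173757}{236972}\right) \left(-119448\right) = \frac{360708286731534}{59243}$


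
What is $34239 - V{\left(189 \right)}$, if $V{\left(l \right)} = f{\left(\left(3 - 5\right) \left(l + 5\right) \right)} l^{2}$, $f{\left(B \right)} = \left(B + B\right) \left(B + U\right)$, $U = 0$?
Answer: $-10755130209$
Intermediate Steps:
$f{\left(B \right)} = 2 B^{2}$ ($f{\left(B \right)} = \left(B + B\right) \left(B + 0\right) = 2 B B = 2 B^{2}$)
$V{\left(l \right)} = 2 l^{2} \left(-10 - 2 l\right)^{2}$ ($V{\left(l \right)} = 2 \left(\left(3 - 5\right) \left(l + 5\right)\right)^{2} l^{2} = 2 \left(- 2 \left(5 + l\right)\right)^{2} l^{2} = 2 \left(-10 - 2 l\right)^{2} l^{2} = 2 l^{2} \left(-10 - 2 l\right)^{2}$)
$34239 - V{\left(189 \right)} = 34239 - 8 \cdot 189^{2} \left(5 + 189\right)^{2} = 34239 - 8 \cdot 35721 \cdot 194^{2} = 34239 - 8 \cdot 35721 \cdot 37636 = 34239 - 10755164448 = -10755130209$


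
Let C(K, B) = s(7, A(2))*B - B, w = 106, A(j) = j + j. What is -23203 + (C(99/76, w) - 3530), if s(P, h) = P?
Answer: -26097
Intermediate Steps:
A(j) = 2*j
C(K, B) = 6*B (C(K, B) = 7*B - B = 6*B)
-23203 + (C(99/76, w) - 3530) = -23203 + (6*106 - 3530) = -23203 + (636 - 3530) = -23203 - 2894 = -26097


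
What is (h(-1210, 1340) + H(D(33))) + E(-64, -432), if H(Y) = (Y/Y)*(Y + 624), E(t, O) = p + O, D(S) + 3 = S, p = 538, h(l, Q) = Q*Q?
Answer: 1796360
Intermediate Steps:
h(l, Q) = Q²
D(S) = -3 + S
E(t, O) = 538 + O
H(Y) = 624 + Y (H(Y) = 1*(624 + Y) = 624 + Y)
(h(-1210, 1340) + H(D(33))) + E(-64, -432) = (1340² + (624 + (-3 + 33))) + (538 - 432) = (1795600 + (624 + 30)) + 106 = (1795600 + 654) + 106 = 1796254 + 106 = 1796360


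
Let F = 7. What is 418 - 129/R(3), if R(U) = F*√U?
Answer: 418 - 43*√3/7 ≈ 407.36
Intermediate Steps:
R(U) = 7*√U
418 - 129/R(3) = 418 - 129/(7*√3) = 418 + (√3/21)*(-129) = 418 - 43*√3/7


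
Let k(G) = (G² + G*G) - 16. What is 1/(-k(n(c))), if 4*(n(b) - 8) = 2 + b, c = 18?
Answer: -1/322 ≈ -0.0031056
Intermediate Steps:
n(b) = 17/2 + b/4 (n(b) = 8 + (2 + b)/4 = 8 + (½ + b/4) = 17/2 + b/4)
k(G) = -16 + 2*G² (k(G) = (G² + G²) - 16 = 2*G² - 16 = -16 + 2*G²)
1/(-k(n(c))) = 1/(-(-16 + 2*(17/2 + (¼)*18)²)) = 1/(-(-16 + 2*(17/2 + 9/2)²)) = 1/(-(-16 + 2*13²)) = 1/(-(-16 + 2*169)) = 1/(-(-16 + 338)) = 1/(-1*322) = 1/(-322) = -1/322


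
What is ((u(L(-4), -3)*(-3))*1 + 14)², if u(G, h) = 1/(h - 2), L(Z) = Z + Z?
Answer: 5329/25 ≈ 213.16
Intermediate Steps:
L(Z) = 2*Z
u(G, h) = 1/(-2 + h)
((u(L(-4), -3)*(-3))*1 + 14)² = ((-3/(-2 - 3))*1 + 14)² = ((-3/(-5))*1 + 14)² = (-⅕*(-3)*1 + 14)² = ((⅗)*1 + 14)² = (⅗ + 14)² = (73/5)² = 5329/25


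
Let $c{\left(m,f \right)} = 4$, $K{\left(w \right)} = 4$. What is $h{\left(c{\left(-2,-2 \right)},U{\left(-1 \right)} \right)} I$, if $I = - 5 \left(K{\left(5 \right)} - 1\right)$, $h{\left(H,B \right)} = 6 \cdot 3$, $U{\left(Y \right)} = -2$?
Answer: $-270$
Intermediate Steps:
$h{\left(H,B \right)} = 18$
$I = -15$ ($I = - 5 \left(4 - 1\right) = \left(-5\right) 3 = -15$)
$h{\left(c{\left(-2,-2 \right)},U{\left(-1 \right)} \right)} I = 18 \left(-15\right) = -270$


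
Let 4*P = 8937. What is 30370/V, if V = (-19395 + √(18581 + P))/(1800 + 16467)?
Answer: -43038962728200/1504580839 - 1109537580*√83261/1504580839 ≈ -28818.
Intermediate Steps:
P = 8937/4 (P = (¼)*8937 = 8937/4 ≈ 2234.3)
V = -6465/6089 + √83261/36534 (V = (-19395 + √(18581 + 8937/4))/(1800 + 16467) = (-19395 + √(83261/4))/18267 = (-19395 + √83261/2)*(1/18267) = -6465/6089 + √83261/36534 ≈ -1.0539)
30370/V = 30370/(-6465/6089 + √83261/36534)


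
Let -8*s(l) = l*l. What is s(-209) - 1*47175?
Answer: -421081/8 ≈ -52635.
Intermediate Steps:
s(l) = -l**2/8 (s(l) = -l*l/8 = -l**2/8)
s(-209) - 1*47175 = -1/8*(-209)**2 - 1*47175 = -1/8*43681 - 47175 = -43681/8 - 47175 = -421081/8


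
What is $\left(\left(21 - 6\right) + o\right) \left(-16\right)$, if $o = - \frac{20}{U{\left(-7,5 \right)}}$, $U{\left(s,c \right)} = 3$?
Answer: $- \frac{400}{3} \approx -133.33$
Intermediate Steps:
$o = - \frac{20}{3} \approx -6.6667$
$\left(\left(21 - 6\right) + o\right) \left(-16\right) = \left(\left(21 - 6\right) - \frac{20}{3}\right) \left(-16\right) = \left(15 - \frac{20}{3}\right) \left(-16\right) = \frac{25}{3} \left(-16\right) = - \frac{400}{3}$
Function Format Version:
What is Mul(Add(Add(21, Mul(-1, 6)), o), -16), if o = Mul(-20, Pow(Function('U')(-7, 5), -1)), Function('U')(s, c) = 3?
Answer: Rational(-400, 3) ≈ -133.33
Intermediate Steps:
o = Rational(-20, 3) (o = Mul(-20, Pow(3, -1)) = Mul(-20, Rational(1, 3)) = Rational(-20, 3) ≈ -6.6667)
Mul(Add(Add(21, Mul(-1, 6)), o), -16) = Mul(Add(Add(21, Mul(-1, 6)), Rational(-20, 3)), -16) = Mul(Add(Add(21, -6), Rational(-20, 3)), -16) = Mul(Add(15, Rational(-20, 3)), -16) = Mul(Rational(25, 3), -16) = Rational(-400, 3)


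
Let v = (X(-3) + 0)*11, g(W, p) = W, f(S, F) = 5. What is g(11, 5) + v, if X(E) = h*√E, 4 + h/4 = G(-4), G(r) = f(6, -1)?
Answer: 11 + 44*I*√3 ≈ 11.0 + 76.21*I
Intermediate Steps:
G(r) = 5
h = 4 (h = -16 + 4*5 = -16 + 20 = 4)
X(E) = 4*√E
v = 44*I*√3 (v = (4*√(-3) + 0)*11 = (4*(I*√3) + 0)*11 = (4*I*√3 + 0)*11 = (4*I*√3)*11 = 44*I*√3 ≈ 76.21*I)
g(11, 5) + v = 11 + 44*I*√3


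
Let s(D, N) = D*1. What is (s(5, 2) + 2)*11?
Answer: 77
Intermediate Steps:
s(D, N) = D
(s(5, 2) + 2)*11 = (5 + 2)*11 = 7*11 = 77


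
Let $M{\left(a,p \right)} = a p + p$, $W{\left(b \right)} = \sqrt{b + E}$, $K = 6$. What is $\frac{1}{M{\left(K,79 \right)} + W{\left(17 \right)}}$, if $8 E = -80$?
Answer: $\frac{79}{43686} - \frac{\sqrt{7}}{305802} \approx 0.0017997$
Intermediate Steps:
$E = -10$ ($E = \frac{1}{8} \left(-80\right) = -10$)
$W{\left(b \right)} = \sqrt{-10 + b}$ ($W{\left(b \right)} = \sqrt{b - 10} = \sqrt{-10 + b}$)
$M{\left(a,p \right)} = p + a p$
$\frac{1}{M{\left(K,79 \right)} + W{\left(17 \right)}} = \frac{1}{79 \left(1 + 6\right) + \sqrt{-10 + 17}} = \frac{1}{79 \cdot 7 + \sqrt{7}} = \frac{1}{553 + \sqrt{7}}$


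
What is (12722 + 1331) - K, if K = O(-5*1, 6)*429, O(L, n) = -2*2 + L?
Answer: 17914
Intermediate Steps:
O(L, n) = -4 + L
K = -3861 (K = (-4 - 5*1)*429 = (-4 - 5)*429 = -9*429 = -3861)
(12722 + 1331) - K = (12722 + 1331) - 1*(-3861) = 14053 + 3861 = 17914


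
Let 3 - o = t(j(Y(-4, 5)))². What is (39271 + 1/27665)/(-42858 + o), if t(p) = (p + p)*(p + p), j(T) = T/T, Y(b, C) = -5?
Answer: -1086432216/1186026215 ≈ -0.91603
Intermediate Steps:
j(T) = 1
t(p) = 4*p² (t(p) = (2*p)*(2*p) = 4*p²)
o = -13 (o = 3 - (4*1²)² = 3 - (4*1)² = 3 - 1*4² = 3 - 1*16 = 3 - 16 = -13)
(39271 + 1/27665)/(-42858 + o) = (39271 + 1/27665)/(-42858 - 13) = (39271 + 1/27665)/(-42871) = (1086432216/27665)*(-1/42871) = -1086432216/1186026215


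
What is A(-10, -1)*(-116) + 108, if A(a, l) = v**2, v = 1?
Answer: -8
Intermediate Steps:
A(a, l) = 1 (A(a, l) = 1**2 = 1)
A(-10, -1)*(-116) + 108 = 1*(-116) + 108 = -116 + 108 = -8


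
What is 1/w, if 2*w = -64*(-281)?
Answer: 1/8992 ≈ 0.00011121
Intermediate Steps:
w = 8992 (w = (-64*(-281))/2 = (1/2)*17984 = 8992)
1/w = 1/8992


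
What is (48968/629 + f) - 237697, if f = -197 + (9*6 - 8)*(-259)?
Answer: -157080264/629 ≈ -2.4973e+5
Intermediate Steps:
f = -12111 (f = -197 + (54 - 8)*(-259) = -197 + 46*(-259) = -197 - 11914 = -12111)
(48968/629 + f) - 237697 = (48968/629 - 12111) - 237697 = -7568851/629 - 237697 = -157080264/629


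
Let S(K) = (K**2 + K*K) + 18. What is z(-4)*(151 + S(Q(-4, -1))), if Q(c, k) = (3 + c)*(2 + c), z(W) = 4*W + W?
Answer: -3540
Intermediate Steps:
z(W) = 5*W
Q(c, k) = (2 + c)*(3 + c)
S(K) = 18 + 2*K**2 (S(K) = (K**2 + K**2) + 18 = 2*K**2 + 18 = 18 + 2*K**2)
z(-4)*(151 + S(Q(-4, -1))) = (5*(-4))*(151 + (18 + 2*(6 + (-4)**2 + 5*(-4))**2)) = -20*(151 + (18 + 2*(6 + 16 - 20)**2)) = -20*(151 + (18 + 2*2**2)) = -20*(151 + (18 + 2*4)) = -20*(151 + (18 + 8)) = -20*(151 + 26) = -20*177 = -3540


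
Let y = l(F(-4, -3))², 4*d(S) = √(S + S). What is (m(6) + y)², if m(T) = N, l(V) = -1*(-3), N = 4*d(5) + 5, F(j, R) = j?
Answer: (14 + √10)² ≈ 294.54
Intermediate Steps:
d(S) = √2*√S/4 (d(S) = √(S + S)/4 = √(2*S)/4 = (√2*√S)/4 = √2*√S/4)
N = 5 + √10 (N = 4*(√2*√5/4) + 5 = 4*(√10/4) + 5 = √10 + 5 = 5 + √10 ≈ 8.1623)
l(V) = 3
m(T) = 5 + √10
y = 9 (y = 3² = 9)
(m(6) + y)² = ((5 + √10) + 9)² = (14 + √10)²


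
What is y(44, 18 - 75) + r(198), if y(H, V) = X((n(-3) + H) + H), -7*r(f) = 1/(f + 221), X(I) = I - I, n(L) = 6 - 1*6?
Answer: -1/2933 ≈ -0.00034095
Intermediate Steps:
n(L) = 0 (n(L) = 6 - 6 = 0)
X(I) = 0
r(f) = -1/(7*(221 + f)) (r(f) = -1/(7*(f + 221)) = -1/(7*(221 + f)))
y(H, V) = 0
y(44, 18 - 75) + r(198) = 0 - 1/(1547 + 7*198) = 0 - 1/(1547 + 1386) = 0 - 1/2933 = -1/2933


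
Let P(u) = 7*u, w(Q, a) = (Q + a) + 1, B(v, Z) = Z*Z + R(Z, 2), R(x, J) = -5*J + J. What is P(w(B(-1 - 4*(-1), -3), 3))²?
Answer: 1225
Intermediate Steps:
R(x, J) = -4*J
B(v, Z) = -8 + Z² (B(v, Z) = Z*Z - 4*2 = Z² - 8 = -8 + Z²)
w(Q, a) = 1 + Q + a
P(w(B(-1 - 4*(-1), -3), 3))² = (7*(1 + (-8 + (-3)²) + 3))² = (7*(1 + (-8 + 9) + 3))² = (7*(1 + 1 + 3))² = (7*5)² = 35² = 1225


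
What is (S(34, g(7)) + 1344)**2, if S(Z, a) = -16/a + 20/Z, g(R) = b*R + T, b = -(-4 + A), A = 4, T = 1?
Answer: 510127396/289 ≈ 1.7651e+6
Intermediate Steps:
b = 0 (b = -(-4 + 4) = -1*0 = 0)
g(R) = 1 (g(R) = 0*R + 1 = 0 + 1 = 1)
(S(34, g(7)) + 1344)**2 = ((-16/1 + 20/34) + 1344)**2 = ((-16*1 + 20*(1/34)) + 1344)**2 = ((-16 + 10/17) + 1344)**2 = (-262/17 + 1344)**2 = (22586/17)**2 = 510127396/289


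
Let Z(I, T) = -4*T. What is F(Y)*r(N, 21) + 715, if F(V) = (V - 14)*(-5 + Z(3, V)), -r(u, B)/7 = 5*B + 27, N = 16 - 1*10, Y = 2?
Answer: -143429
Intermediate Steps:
N = 6 (N = 16 - 10 = 6)
r(u, B) = -189 - 35*B (r(u, B) = -7*(5*B + 27) = -7*(27 + 5*B) = -189 - 35*B)
F(V) = (-14 + V)*(-5 - 4*V) (F(V) = (V - 14)*(-5 - 4*V) = (-14 + V)*(-5 - 4*V))
F(Y)*r(N, 21) + 715 = (70 - 4*2**2 + 51*2)*(-189 - 35*21) + 715 = (70 - 4*4 + 102)*(-189 - 735) + 715 = (70 - 16 + 102)*(-924) + 715 = 156*(-924) + 715 = -144144 + 715 = -143429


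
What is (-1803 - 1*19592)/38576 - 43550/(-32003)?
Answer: 995280615/1234547728 ≈ 0.80619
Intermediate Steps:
(-1803 - 1*19592)/38576 - 43550/(-32003) = (-1803 - 19592)*(1/38576) - 43550*(-1/32003) = -21395*1/38576 + 43550/32003 = -21395/38576 + 43550/32003 = 995280615/1234547728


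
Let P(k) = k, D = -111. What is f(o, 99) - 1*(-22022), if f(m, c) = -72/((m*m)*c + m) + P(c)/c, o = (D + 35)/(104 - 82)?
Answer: 12971511/589 ≈ 22023.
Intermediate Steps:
o = -38/11 (o = (-111 + 35)/(104 - 82) = -76/22 = -76*1/22 = -38/11 ≈ -3.4545)
f(m, c) = 1 - 72/(m + c*m**2) (f(m, c) = -72/((m*m)*c + m) + c/c = -72/(m**2*c + m) + 1 = -72/(c*m**2 + m) + 1 = -72/(m + c*m**2) + 1 = 1 - 72/(m + c*m**2))
f(o, 99) - 1*(-22022) = (-72 - 38/11 + 99*(-38/11)**2)/((-38/11)*(1 + 99*(-38/11))) - 1*(-22022) = -11*(-72 - 38/11 + 99*(1444/121))/(38*(1 - 342)) + 22022 = -11/38*(-72 - 38/11 + 12996/11)/(-341) + 22022 = -11/38*(-1/341)*1106 + 22022 = 553/589 + 22022 = 12971511/589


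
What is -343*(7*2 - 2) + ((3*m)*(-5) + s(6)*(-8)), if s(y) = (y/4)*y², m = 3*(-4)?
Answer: -4368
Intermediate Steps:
m = -12
s(y) = y³/4 (s(y) = (y*(¼))*y² = (y/4)*y² = y³/4)
-343*(7*2 - 2) + ((3*m)*(-5) + s(6)*(-8)) = -343*(7*2 - 2) + ((3*(-12))*(-5) + ((¼)*6³)*(-8)) = -343*(14 - 2) + (-36*(-5) + ((¼)*216)*(-8)) = -343*12 + (180 + 54*(-8)) = -4116 + (180 - 432) = -4116 - 252 = -4368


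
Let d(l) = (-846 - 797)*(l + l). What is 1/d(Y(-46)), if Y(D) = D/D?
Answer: -1/3286 ≈ -0.00030432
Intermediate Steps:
Y(D) = 1
d(l) = -3286*l
1/d(Y(-46)) = 1/(-3286*1) = 1/(-3286) = -1/3286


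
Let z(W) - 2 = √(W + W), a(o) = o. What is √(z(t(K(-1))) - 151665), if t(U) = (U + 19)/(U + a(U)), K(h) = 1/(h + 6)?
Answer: √(-151663 + 4*√6) ≈ 389.43*I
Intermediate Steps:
K(h) = 1/(6 + h)
t(U) = (19 + U)/(2*U) (t(U) = (U + 19)/(U + U) = (19 + U)/((2*U)) = (19 + U)*(1/(2*U)) = (19 + U)/(2*U))
z(W) = 2 + √2*√W (z(W) = 2 + √(W + W) = 2 + √(2*W) = 2 + √2*√W)
√(z(t(K(-1))) - 151665) = √((2 + √2*√((19 + 1/(6 - 1))/(2*(1/(6 - 1))))) - 151665) = √((2 + √2*√((19 + 1/5)/(2*(1/5)))) - 151665) = √((2 + √2*√((19 + ⅕)/(2*(⅕)))) - 151665) = √((2 + √2*√((½)*5*(96/5))) - 151665) = √((2 + √2*√48) - 151665) = √((2 + √2*(4*√3)) - 151665) = √((2 + 4*√6) - 151665) = √(-151663 + 4*√6)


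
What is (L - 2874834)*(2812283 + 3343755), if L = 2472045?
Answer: -2479584389982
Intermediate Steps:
(L - 2874834)*(2812283 + 3343755) = (2472045 - 2874834)*(2812283 + 3343755) = -402789*6156038 = -2479584389982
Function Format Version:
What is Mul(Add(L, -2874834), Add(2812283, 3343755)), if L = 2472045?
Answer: -2479584389982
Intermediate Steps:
Mul(Add(L, -2874834), Add(2812283, 3343755)) = Mul(Add(2472045, -2874834), Add(2812283, 3343755)) = Mul(-402789, 6156038) = -2479584389982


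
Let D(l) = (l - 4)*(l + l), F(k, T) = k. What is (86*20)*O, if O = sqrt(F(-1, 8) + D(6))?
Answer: 1720*sqrt(23) ≈ 8248.8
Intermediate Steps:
D(l) = 2*l*(-4 + l) (D(l) = (-4 + l)*(2*l) = 2*l*(-4 + l))
O = sqrt(23) (O = sqrt(-1 + 2*6*(-4 + 6)) = sqrt(-1 + 2*6*2) = sqrt(-1 + 24) = sqrt(23) ≈ 4.7958)
(86*20)*O = (86*20)*sqrt(23) = 1720*sqrt(23)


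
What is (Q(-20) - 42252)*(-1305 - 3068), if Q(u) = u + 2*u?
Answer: 185030376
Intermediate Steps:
Q(u) = 3*u
(Q(-20) - 42252)*(-1305 - 3068) = (3*(-20) - 42252)*(-1305 - 3068) = (-60 - 42252)*(-4373) = -42312*(-4373) = 185030376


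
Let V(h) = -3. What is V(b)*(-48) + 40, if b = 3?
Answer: 184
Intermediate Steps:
V(b)*(-48) + 40 = -3*(-48) + 40 = 144 + 40 = 184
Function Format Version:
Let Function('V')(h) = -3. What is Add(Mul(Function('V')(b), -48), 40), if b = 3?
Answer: 184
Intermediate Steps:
Add(Mul(Function('V')(b), -48), 40) = Add(Mul(-3, -48), 40) = Add(144, 40) = 184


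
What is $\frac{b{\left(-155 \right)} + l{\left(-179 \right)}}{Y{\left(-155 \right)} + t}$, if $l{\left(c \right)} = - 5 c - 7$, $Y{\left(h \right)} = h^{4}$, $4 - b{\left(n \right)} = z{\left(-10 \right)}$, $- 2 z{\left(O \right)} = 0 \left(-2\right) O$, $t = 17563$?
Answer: $\frac{223}{144304547} \approx 1.5453 \cdot 10^{-6}$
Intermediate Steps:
$z{\left(O \right)} = 0$ ($z{\left(O \right)} = - \frac{0 \left(-2\right) O}{2} = - \frac{0 O}{2} = \left(- \frac{1}{2}\right) 0 = 0$)
$b{\left(n \right)} = 4$ ($b{\left(n \right)} = 4 - 0 = 4 + 0 = 4$)
$l{\left(c \right)} = -7 - 5 c$
$\frac{b{\left(-155 \right)} + l{\left(-179 \right)}}{Y{\left(-155 \right)} + t} = \frac{4 - -888}{\left(-155\right)^{4} + 17563} = \frac{4 + \left(-7 + 895\right)}{577200625 + 17563} = \frac{4 + 888}{577218188} = 892 \cdot \frac{1}{577218188} = \frac{223}{144304547}$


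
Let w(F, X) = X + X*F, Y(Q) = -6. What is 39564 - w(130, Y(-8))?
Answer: 40350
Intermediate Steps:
w(F, X) = X + F*X
39564 - w(130, Y(-8)) = 39564 - (-6)*(1 + 130) = 39564 - (-6)*131 = 39564 - 1*(-786) = 39564 + 786 = 40350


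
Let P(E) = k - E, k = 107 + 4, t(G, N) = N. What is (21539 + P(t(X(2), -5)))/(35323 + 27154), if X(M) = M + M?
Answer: 21655/62477 ≈ 0.34661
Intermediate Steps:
X(M) = 2*M
k = 111
P(E) = 111 - E
(21539 + P(t(X(2), -5)))/(35323 + 27154) = (21539 + (111 - 1*(-5)))/(35323 + 27154) = (21539 + (111 + 5))/62477 = (21539 + 116)*(1/62477) = 21655*(1/62477) = 21655/62477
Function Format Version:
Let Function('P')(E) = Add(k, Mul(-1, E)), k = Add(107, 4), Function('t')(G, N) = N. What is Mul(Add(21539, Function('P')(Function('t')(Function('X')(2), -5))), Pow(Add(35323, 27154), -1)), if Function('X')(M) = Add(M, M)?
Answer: Rational(21655, 62477) ≈ 0.34661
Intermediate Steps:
Function('X')(M) = Mul(2, M)
k = 111
Function('P')(E) = Add(111, Mul(-1, E))
Mul(Add(21539, Function('P')(Function('t')(Function('X')(2), -5))), Pow(Add(35323, 27154), -1)) = Mul(Add(21539, Add(111, Mul(-1, -5))), Pow(Add(35323, 27154), -1)) = Mul(Add(21539, Add(111, 5)), Pow(62477, -1)) = Mul(Add(21539, 116), Rational(1, 62477)) = Mul(21655, Rational(1, 62477)) = Rational(21655, 62477)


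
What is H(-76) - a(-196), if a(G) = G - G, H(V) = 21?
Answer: 21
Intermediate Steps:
a(G) = 0
H(-76) - a(-196) = 21 - 1*0 = 21 + 0 = 21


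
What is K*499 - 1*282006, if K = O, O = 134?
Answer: -215140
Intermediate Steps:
K = 134
K*499 - 1*282006 = 134*499 - 1*282006 = 66866 - 282006 = -215140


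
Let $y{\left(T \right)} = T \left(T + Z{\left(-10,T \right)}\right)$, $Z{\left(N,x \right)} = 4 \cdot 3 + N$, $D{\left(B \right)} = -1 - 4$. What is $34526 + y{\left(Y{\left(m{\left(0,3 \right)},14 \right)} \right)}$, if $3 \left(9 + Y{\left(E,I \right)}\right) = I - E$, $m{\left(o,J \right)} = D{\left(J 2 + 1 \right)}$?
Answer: $\frac{310750}{9} \approx 34528.0$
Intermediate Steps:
$D{\left(B \right)} = -5$ ($D{\left(B \right)} = -1 - 4 = -5$)
$m{\left(o,J \right)} = -5$
$Z{\left(N,x \right)} = 12 + N$
$Y{\left(E,I \right)} = -9 - \frac{E}{3} + \frac{I}{3}$ ($Y{\left(E,I \right)} = -9 + \frac{I - E}{3} = -9 - \left(- \frac{I}{3} + \frac{E}{3}\right) = -9 - \frac{E}{3} + \frac{I}{3}$)
$y{\left(T \right)} = T \left(2 + T\right)$ ($y{\left(T \right)} = T \left(T + \left(12 - 10\right)\right) = T \left(T + 2\right) = T \left(2 + T\right)$)
$34526 + y{\left(Y{\left(m{\left(0,3 \right)},14 \right)} \right)} = 34526 + \left(-9 - - \frac{5}{3} + \frac{1}{3} \cdot 14\right) \left(2 - \frac{8}{3}\right) = 34526 + \left(-9 + \frac{5}{3} + \frac{14}{3}\right) \left(2 + \left(-9 + \frac{5}{3} + \frac{14}{3}\right)\right) = 34526 - \frac{8 \left(2 - \frac{8}{3}\right)}{3} = 34526 - - \frac{16}{9} = 34526 + \frac{16}{9} = \frac{310750}{9}$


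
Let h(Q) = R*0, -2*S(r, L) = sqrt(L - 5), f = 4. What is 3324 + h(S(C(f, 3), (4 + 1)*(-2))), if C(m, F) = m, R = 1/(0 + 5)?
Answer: 3324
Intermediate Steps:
R = 1/5 ≈ 0.20000
S(r, L) = -sqrt(-5 + L)/2 (S(r, L) = -sqrt(L - 5)/2 = -sqrt(-5 + L)/2)
h(Q) = 0 (h(Q) = (1/5)*0 = 0)
3324 + h(S(C(f, 3), (4 + 1)*(-2))) = 3324 + 0 = 3324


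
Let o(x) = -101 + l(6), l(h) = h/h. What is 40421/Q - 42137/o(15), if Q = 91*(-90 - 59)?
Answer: 567293483/1355900 ≈ 418.39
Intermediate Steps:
l(h) = 1
o(x) = -100 (o(x) = -101 + 1 = -100)
Q = -13559 (Q = 91*(-149) = -13559)
40421/Q - 42137/o(15) = 40421/(-13559) - 42137/(-100) = 40421*(-1/13559) - 42137*(-1/100) = -40421/13559 + 42137/100 = 567293483/1355900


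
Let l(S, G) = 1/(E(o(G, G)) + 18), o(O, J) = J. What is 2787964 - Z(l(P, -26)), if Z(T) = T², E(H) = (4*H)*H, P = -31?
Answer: 20656817057775/7409284 ≈ 2.7880e+6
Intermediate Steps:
E(H) = 4*H²
l(S, G) = 1/(18 + 4*G²) (l(S, G) = 1/(4*G² + 18) = 1/(18 + 4*G²))
2787964 - Z(l(P, -26)) = 2787964 - (1/(2*(9 + 2*(-26)²)))² = 2787964 - (1/(2*(9 + 2*676)))² = 2787964 - (1/(2*(9 + 1352)))² = 2787964 - ((½)/1361)² = 2787964 - ((½)*(1/1361))² = 2787964 - (1/2722)² = 2787964 - 1*1/7409284 = 2787964 - 1/7409284 = 20656817057775/7409284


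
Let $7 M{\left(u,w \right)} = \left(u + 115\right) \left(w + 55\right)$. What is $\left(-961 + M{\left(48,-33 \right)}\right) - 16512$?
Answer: $- \frac{118725}{7} \approx -16961.0$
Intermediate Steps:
$M{\left(u,w \right)} = \frac{\left(55 + w\right) \left(115 + u\right)}{7}$ ($M{\left(u,w \right)} = \frac{\left(u + 115\right) \left(w + 55\right)}{7} = \frac{\left(115 + u\right) \left(55 + w\right)}{7} = \frac{\left(55 + w\right) \left(115 + u\right)}{7}$)
$\left(-961 + M{\left(48,-33 \right)}\right) - 16512 = \left(-961 + \left(\frac{6325}{7} + \frac{55}{7} \cdot 48 + \frac{115}{7} \left(-33\right) + \frac{1}{7} \cdot 48 \left(-33\right)\right)\right) - 16512 = \left(-961 + \left(\frac{6325}{7} + \frac{2640}{7} - \frac{3795}{7} - \frac{1584}{7}\right)\right) - 16512 = \left(-961 + \frac{3586}{7}\right) - 16512 = - \frac{3141}{7} - 16512 = - \frac{118725}{7}$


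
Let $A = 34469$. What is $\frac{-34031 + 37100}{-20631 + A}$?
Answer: $\frac{279}{1258} \approx 0.22178$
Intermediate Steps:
$\frac{-34031 + 37100}{-20631 + A} = \frac{-34031 + 37100}{-20631 + 34469} = \frac{3069}{13838} = 3069 \cdot \frac{1}{13838} = \frac{279}{1258}$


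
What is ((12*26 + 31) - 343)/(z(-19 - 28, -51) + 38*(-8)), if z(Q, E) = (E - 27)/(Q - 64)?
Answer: 0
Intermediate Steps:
z(Q, E) = (-27 + E)/(-64 + Q)
((12*26 + 31) - 343)/(z(-19 - 28, -51) + 38*(-8)) = ((12*26 + 31) - 343)/((-27 - 51)/(-64 + (-19 - 28)) + 38*(-8)) = ((312 + 31) - 343)/(-78/(-64 - 47) - 304) = (343 - 343)/(-78/(-111) - 304) = 0/(-1/111*(-78) - 304) = 0/(26/37 - 304) = 0/(-11222/37) = 0*(-37/11222) = 0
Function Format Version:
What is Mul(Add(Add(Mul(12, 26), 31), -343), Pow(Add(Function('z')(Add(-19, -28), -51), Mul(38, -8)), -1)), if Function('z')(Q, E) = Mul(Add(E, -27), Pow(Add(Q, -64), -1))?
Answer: 0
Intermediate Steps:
Function('z')(Q, E) = Mul(Pow(Add(-64, Q), -1), Add(-27, E)) (Function('z')(Q, E) = Mul(Add(-27, E), Pow(Add(-64, Q), -1)) = Mul(Pow(Add(-64, Q), -1), Add(-27, E)))
Mul(Add(Add(Mul(12, 26), 31), -343), Pow(Add(Function('z')(Add(-19, -28), -51), Mul(38, -8)), -1)) = Mul(Add(Add(Mul(12, 26), 31), -343), Pow(Add(Mul(Pow(Add(-64, Add(-19, -28)), -1), Add(-27, -51)), Mul(38, -8)), -1)) = Mul(Add(Add(312, 31), -343), Pow(Add(Mul(Pow(Add(-64, -47), -1), -78), -304), -1)) = Mul(Add(343, -343), Pow(Add(Mul(Pow(-111, -1), -78), -304), -1)) = Mul(0, Pow(Add(Mul(Rational(-1, 111), -78), -304), -1)) = Mul(0, Pow(Add(Rational(26, 37), -304), -1)) = Mul(0, Pow(Rational(-11222, 37), -1)) = Mul(0, Rational(-37, 11222)) = 0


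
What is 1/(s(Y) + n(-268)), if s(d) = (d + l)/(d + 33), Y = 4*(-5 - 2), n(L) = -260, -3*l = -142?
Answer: -15/3842 ≈ -0.0039042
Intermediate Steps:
l = 142/3 (l = -⅓*(-142) = 142/3 ≈ 47.333)
Y = -28 (Y = 4*(-7) = -28)
s(d) = (142/3 + d)/(33 + d) (s(d) = (d + 142/3)/(d + 33) = (142/3 + d)/(33 + d))
1/(s(Y) + n(-268)) = 1/((142/3 - 28)/(33 - 28) - 260) = 1/((58/3)/5 - 260) = 1/((⅕)*(58/3) - 260) = 1/(58/15 - 260) = 1/(-3842/15) = -15/3842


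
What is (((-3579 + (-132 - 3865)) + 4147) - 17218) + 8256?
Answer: -12391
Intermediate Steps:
(((-3579 + (-132 - 3865)) + 4147) - 17218) + 8256 = (((-3579 - 3997) + 4147) - 17218) + 8256 = ((-7576 + 4147) - 17218) + 8256 = (-3429 - 17218) + 8256 = -20647 + 8256 = -12391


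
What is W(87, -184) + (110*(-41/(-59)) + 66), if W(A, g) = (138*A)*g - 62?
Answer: -130332390/59 ≈ -2.2090e+6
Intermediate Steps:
W(A, g) = -62 + 138*A*g (W(A, g) = 138*A*g - 62 = -62 + 138*A*g)
W(87, -184) + (110*(-41/(-59)) + 66) = (-62 + 138*87*(-184)) + (110*(-41/(-59)) + 66) = (-62 - 2209104) + (110*(-41*(-1/59)) + 66) = -2209166 + (110*(41/59) + 66) = -2209166 + (4510/59 + 66) = -2209166 + 8404/59 = -130332390/59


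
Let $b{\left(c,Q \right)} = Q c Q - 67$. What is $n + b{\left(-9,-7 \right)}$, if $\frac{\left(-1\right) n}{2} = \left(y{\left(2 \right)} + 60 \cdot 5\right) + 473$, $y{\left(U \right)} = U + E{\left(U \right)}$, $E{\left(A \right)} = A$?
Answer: $-2062$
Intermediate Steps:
$b{\left(c,Q \right)} = -67 + c Q^{2}$ ($b{\left(c,Q \right)} = c Q^{2} - 67 = -67 + c Q^{2}$)
$y{\left(U \right)} = 2 U$ ($y{\left(U \right)} = U + U = 2 U$)
$n = -1554$ ($n = - 2 \left(\left(2 \cdot 2 + 60 \cdot 5\right) + 473\right) = - 2 \left(\left(4 + 300\right) + 473\right) = - 2 \left(304 + 473\right) = \left(-2\right) 777 = -1554$)
$n + b{\left(-9,-7 \right)} = -1554 - \left(67 + 9 \left(-7\right)^{2}\right) = -1554 - 508 = -2062$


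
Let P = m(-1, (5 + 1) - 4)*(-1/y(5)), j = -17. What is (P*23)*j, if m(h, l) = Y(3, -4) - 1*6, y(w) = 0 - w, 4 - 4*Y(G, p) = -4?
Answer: 1564/5 ≈ 312.80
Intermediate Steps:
Y(G, p) = 2 (Y(G, p) = 1 - ¼*(-4) = 1 + 1 = 2)
y(w) = -w
m(h, l) = -4 (m(h, l) = 2 - 1*6 = 2 - 6 = -4)
P = -⅘ (P = -(-4)/((-1*5)) = -(-4)/(-5) = -(-4)*(-1)/5 = -4*⅕ = -⅘ ≈ -0.80000)
(P*23)*j = -⅘*23*(-17) = -92/5*(-17) = 1564/5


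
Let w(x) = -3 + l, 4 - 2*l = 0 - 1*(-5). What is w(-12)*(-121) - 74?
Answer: 699/2 ≈ 349.50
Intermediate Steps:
l = -½ (l = 2 - (0 - 1*(-5))/2 = 2 - (0 + 5)/2 = 2 - ½*5 = 2 - 5/2 = -½ ≈ -0.50000)
w(x) = -7/2 (w(x) = -3 - ½ = -7/2)
w(-12)*(-121) - 74 = -7/2*(-121) - 74 = 847/2 - 74 = 699/2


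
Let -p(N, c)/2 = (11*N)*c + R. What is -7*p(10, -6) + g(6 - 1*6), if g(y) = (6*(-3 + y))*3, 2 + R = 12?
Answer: -9154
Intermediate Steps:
R = 10 (R = -2 + 12 = 10)
g(y) = -54 + 18*y (g(y) = (-18 + 6*y)*3 = -54 + 18*y)
p(N, c) = -20 - 22*N*c (p(N, c) = -2*((11*N)*c + 10) = -2*(11*N*c + 10) = -2*(10 + 11*N*c) = -20 - 22*N*c)
-7*p(10, -6) + g(6 - 1*6) = -7*(-20 - 22*10*(-6)) + (-54 + 18*(6 - 1*6)) = -7*(-20 + 1320) + (-54 + 18*(6 - 6)) = -7*1300 + (-54 + 18*0) = -9100 + (-54 + 0) = -9100 - 54 = -9154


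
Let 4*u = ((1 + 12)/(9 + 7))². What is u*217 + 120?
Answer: 159553/1024 ≈ 155.81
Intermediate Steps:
u = 169/1024 (u = ((1 + 12)/(9 + 7))²/4 = (13/16)²/4 = (¼)*(169/256) = 169/1024 ≈ 0.16504)
u*217 + 120 = (169/1024)*217 + 120 = 36673/1024 + 120 = 159553/1024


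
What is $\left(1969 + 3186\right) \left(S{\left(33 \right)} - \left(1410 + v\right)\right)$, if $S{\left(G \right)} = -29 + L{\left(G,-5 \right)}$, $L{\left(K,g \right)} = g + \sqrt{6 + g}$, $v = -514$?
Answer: $-4788995$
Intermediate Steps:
$S{\left(G \right)} = -33$ ($S{\left(G \right)} = -29 - \left(5 - \sqrt{6 - 5}\right) = -29 - \left(5 - \sqrt{1}\right) = -29 + \left(-5 + 1\right) = -29 - 4 = -33$)
$\left(1969 + 3186\right) \left(S{\left(33 \right)} - \left(1410 + v\right)\right) = \left(1969 + 3186\right) \left(-33 - 896\right) = 5155 \left(-33 + \left(-1410 + 514\right)\right) = 5155 \left(-33 - 896\right) = 5155 \left(-929\right) = -4788995$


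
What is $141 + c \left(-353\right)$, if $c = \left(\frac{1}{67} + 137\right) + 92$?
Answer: $- \frac{5406985}{67} \approx -80701.0$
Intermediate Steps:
$c = \frac{15344}{67}$ ($c = \left(\frac{1}{67} + 137\right) + 92 = \frac{9180}{67} + 92 = \frac{15344}{67} \approx 229.01$)
$141 + c \left(-353\right) = 141 + \frac{15344}{67} \left(-353\right) = 141 - \frac{5416432}{67} = - \frac{5406985}{67}$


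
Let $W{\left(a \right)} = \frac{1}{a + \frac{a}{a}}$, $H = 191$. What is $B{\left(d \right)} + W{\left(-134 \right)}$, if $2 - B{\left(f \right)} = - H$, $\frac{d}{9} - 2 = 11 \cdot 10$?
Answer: $\frac{25668}{133} \approx 192.99$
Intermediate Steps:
$d = 1008$ ($d = 18 + 9 \cdot 11 \cdot 10 = 18 + 9 \cdot 110 = 18 + 990 = 1008$)
$B{\left(f \right)} = 193$ ($B{\left(f \right)} = 2 - \left(-1\right) 191 = 2 - -191 = 2 + 191 = 193$)
$W{\left(a \right)} = \frac{1}{1 + a}$ ($W{\left(a \right)} = \frac{1}{a + 1} = \frac{1}{1 + a}$)
$B{\left(d \right)} + W{\left(-134 \right)} = 193 + \frac{1}{1 - 134} = 193 + \frac{1}{-133} = 193 - \frac{1}{133} = \frac{25668}{133}$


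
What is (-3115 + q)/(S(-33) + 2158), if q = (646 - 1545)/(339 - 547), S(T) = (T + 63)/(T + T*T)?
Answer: -7117231/4937569 ≈ -1.4414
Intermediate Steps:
S(T) = (63 + T)/(T + T²)
q = 899/208 (q = -899/(-208) = -899*(-1/208) = 899/208 ≈ 4.3221)
(-3115 + q)/(S(-33) + 2158) = (-3115 + 899/208)/((63 - 33)/((-33)*(1 - 33)) + 2158) = -647021/(208*(-1/33*30/(-32) + 2158)) = -647021/(208*(-1/33*(-1/32)*30 + 2158)) = -647021/(208*(5/176 + 2158)) = -647021/(208*379813/176) = -647021/208*176/379813 = -7117231/4937569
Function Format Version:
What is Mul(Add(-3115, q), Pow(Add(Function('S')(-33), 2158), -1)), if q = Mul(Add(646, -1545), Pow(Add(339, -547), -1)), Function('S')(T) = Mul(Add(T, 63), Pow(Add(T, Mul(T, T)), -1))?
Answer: Rational(-7117231, 4937569) ≈ -1.4414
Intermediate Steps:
Function('S')(T) = Mul(Pow(Add(T, Pow(T, 2)), -1), Add(63, T)) (Function('S')(T) = Mul(Add(63, T), Pow(Add(T, Pow(T, 2)), -1)) = Mul(Pow(Add(T, Pow(T, 2)), -1), Add(63, T)))
q = Rational(899, 208) (q = Mul(-899, Pow(-208, -1)) = Mul(-899, Rational(-1, 208)) = Rational(899, 208) ≈ 4.3221)
Mul(Add(-3115, q), Pow(Add(Function('S')(-33), 2158), -1)) = Mul(Add(-3115, Rational(899, 208)), Pow(Add(Mul(Pow(-33, -1), Pow(Add(1, -33), -1), Add(63, -33)), 2158), -1)) = Mul(Rational(-647021, 208), Pow(Add(Mul(Rational(-1, 33), Pow(-32, -1), 30), 2158), -1)) = Mul(Rational(-647021, 208), Pow(Add(Mul(Rational(-1, 33), Rational(-1, 32), 30), 2158), -1)) = Mul(Rational(-647021, 208), Pow(Add(Rational(5, 176), 2158), -1)) = Mul(Rational(-647021, 208), Pow(Rational(379813, 176), -1)) = Mul(Rational(-647021, 208), Rational(176, 379813)) = Rational(-7117231, 4937569)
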